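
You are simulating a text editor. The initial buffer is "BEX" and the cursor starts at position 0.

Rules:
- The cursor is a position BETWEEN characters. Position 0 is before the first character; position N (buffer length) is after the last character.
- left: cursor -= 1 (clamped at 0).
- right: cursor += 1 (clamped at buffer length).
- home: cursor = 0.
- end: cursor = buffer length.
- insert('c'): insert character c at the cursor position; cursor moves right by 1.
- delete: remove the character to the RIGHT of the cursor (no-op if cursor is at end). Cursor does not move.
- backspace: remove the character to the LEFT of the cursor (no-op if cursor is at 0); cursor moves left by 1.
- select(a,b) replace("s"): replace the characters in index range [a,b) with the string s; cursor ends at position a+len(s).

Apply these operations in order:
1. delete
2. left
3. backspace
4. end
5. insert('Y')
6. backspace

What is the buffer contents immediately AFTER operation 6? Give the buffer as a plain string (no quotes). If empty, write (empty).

Answer: EX

Derivation:
After op 1 (delete): buf='EX' cursor=0
After op 2 (left): buf='EX' cursor=0
After op 3 (backspace): buf='EX' cursor=0
After op 4 (end): buf='EX' cursor=2
After op 5 (insert('Y')): buf='EXY' cursor=3
After op 6 (backspace): buf='EX' cursor=2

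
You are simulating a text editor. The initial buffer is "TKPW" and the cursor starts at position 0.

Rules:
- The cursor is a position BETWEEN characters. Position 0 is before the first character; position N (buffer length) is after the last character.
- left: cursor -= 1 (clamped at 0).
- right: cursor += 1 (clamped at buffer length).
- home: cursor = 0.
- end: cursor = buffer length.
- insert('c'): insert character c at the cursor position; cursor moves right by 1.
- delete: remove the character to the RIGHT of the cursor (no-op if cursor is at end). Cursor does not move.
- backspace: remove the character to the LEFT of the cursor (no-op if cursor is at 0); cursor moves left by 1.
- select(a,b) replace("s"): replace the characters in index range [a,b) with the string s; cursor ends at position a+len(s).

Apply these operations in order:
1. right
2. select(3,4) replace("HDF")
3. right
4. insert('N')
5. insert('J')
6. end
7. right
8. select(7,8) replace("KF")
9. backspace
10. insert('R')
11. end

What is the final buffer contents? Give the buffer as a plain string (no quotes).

Answer: TKPHDFNKR

Derivation:
After op 1 (right): buf='TKPW' cursor=1
After op 2 (select(3,4) replace("HDF")): buf='TKPHDF' cursor=6
After op 3 (right): buf='TKPHDF' cursor=6
After op 4 (insert('N')): buf='TKPHDFN' cursor=7
After op 5 (insert('J')): buf='TKPHDFNJ' cursor=8
After op 6 (end): buf='TKPHDFNJ' cursor=8
After op 7 (right): buf='TKPHDFNJ' cursor=8
After op 8 (select(7,8) replace("KF")): buf='TKPHDFNKF' cursor=9
After op 9 (backspace): buf='TKPHDFNK' cursor=8
After op 10 (insert('R')): buf='TKPHDFNKR' cursor=9
After op 11 (end): buf='TKPHDFNKR' cursor=9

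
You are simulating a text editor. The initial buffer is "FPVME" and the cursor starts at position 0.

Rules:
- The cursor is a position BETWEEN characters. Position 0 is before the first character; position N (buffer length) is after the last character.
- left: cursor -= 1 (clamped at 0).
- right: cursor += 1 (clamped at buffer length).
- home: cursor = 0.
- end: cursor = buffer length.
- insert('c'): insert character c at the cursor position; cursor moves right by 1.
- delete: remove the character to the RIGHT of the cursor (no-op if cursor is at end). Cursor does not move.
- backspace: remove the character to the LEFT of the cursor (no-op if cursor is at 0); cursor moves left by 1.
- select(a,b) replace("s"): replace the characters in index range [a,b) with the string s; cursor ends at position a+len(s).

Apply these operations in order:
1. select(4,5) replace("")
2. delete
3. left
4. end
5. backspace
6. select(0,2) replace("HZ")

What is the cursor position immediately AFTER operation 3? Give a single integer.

Answer: 3

Derivation:
After op 1 (select(4,5) replace("")): buf='FPVM' cursor=4
After op 2 (delete): buf='FPVM' cursor=4
After op 3 (left): buf='FPVM' cursor=3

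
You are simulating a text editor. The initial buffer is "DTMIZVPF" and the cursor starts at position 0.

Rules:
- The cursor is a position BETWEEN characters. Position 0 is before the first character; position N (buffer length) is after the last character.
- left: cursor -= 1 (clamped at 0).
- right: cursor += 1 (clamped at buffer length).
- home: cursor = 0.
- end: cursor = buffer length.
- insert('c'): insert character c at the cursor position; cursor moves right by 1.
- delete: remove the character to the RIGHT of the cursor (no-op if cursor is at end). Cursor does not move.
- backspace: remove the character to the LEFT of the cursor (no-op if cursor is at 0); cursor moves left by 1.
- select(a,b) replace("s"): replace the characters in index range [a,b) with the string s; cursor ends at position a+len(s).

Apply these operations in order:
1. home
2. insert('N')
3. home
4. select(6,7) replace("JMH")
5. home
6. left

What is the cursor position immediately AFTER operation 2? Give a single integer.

After op 1 (home): buf='DTMIZVPF' cursor=0
After op 2 (insert('N')): buf='NDTMIZVPF' cursor=1

Answer: 1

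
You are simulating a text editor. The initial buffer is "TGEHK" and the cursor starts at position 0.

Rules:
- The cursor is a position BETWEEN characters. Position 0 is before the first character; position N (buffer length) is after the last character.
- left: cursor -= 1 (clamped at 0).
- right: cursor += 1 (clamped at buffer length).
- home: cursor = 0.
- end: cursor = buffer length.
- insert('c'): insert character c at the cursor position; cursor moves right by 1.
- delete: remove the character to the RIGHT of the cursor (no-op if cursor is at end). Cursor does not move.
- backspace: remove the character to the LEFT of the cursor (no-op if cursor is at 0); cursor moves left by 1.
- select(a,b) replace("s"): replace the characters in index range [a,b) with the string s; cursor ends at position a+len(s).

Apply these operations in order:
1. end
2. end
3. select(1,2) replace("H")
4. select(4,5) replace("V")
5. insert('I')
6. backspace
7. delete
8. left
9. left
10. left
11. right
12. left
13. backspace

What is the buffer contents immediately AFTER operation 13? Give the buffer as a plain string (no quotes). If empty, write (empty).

Answer: TEHV

Derivation:
After op 1 (end): buf='TGEHK' cursor=5
After op 2 (end): buf='TGEHK' cursor=5
After op 3 (select(1,2) replace("H")): buf='THEHK' cursor=2
After op 4 (select(4,5) replace("V")): buf='THEHV' cursor=5
After op 5 (insert('I')): buf='THEHVI' cursor=6
After op 6 (backspace): buf='THEHV' cursor=5
After op 7 (delete): buf='THEHV' cursor=5
After op 8 (left): buf='THEHV' cursor=4
After op 9 (left): buf='THEHV' cursor=3
After op 10 (left): buf='THEHV' cursor=2
After op 11 (right): buf='THEHV' cursor=3
After op 12 (left): buf='THEHV' cursor=2
After op 13 (backspace): buf='TEHV' cursor=1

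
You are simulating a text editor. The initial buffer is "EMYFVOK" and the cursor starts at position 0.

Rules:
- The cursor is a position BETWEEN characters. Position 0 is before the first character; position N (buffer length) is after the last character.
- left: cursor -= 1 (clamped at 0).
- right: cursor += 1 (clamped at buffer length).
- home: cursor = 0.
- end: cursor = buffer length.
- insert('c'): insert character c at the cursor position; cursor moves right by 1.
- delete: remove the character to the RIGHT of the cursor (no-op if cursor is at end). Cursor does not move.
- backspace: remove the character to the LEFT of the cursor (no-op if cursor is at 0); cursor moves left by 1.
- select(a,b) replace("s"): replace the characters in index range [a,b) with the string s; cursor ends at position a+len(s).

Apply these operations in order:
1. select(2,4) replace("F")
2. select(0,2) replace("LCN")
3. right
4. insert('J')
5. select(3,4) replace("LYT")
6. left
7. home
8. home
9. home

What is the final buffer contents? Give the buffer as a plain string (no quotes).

Answer: LCNLYTJVOK

Derivation:
After op 1 (select(2,4) replace("F")): buf='EMFVOK' cursor=3
After op 2 (select(0,2) replace("LCN")): buf='LCNFVOK' cursor=3
After op 3 (right): buf='LCNFVOK' cursor=4
After op 4 (insert('J')): buf='LCNFJVOK' cursor=5
After op 5 (select(3,4) replace("LYT")): buf='LCNLYTJVOK' cursor=6
After op 6 (left): buf='LCNLYTJVOK' cursor=5
After op 7 (home): buf='LCNLYTJVOK' cursor=0
After op 8 (home): buf='LCNLYTJVOK' cursor=0
After op 9 (home): buf='LCNLYTJVOK' cursor=0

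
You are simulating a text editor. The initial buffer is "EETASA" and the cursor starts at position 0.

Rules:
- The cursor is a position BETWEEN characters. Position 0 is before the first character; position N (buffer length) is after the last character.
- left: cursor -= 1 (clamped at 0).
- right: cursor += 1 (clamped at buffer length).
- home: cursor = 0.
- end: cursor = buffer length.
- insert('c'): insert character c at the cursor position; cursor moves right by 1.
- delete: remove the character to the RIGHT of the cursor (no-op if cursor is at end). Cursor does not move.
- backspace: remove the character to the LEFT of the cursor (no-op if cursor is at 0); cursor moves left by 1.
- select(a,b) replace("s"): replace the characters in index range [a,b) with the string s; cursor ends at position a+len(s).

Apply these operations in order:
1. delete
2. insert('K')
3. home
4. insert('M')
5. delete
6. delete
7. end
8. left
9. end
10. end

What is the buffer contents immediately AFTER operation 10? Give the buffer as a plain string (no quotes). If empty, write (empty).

After op 1 (delete): buf='ETASA' cursor=0
After op 2 (insert('K')): buf='KETASA' cursor=1
After op 3 (home): buf='KETASA' cursor=0
After op 4 (insert('M')): buf='MKETASA' cursor=1
After op 5 (delete): buf='METASA' cursor=1
After op 6 (delete): buf='MTASA' cursor=1
After op 7 (end): buf='MTASA' cursor=5
After op 8 (left): buf='MTASA' cursor=4
After op 9 (end): buf='MTASA' cursor=5
After op 10 (end): buf='MTASA' cursor=5

Answer: MTASA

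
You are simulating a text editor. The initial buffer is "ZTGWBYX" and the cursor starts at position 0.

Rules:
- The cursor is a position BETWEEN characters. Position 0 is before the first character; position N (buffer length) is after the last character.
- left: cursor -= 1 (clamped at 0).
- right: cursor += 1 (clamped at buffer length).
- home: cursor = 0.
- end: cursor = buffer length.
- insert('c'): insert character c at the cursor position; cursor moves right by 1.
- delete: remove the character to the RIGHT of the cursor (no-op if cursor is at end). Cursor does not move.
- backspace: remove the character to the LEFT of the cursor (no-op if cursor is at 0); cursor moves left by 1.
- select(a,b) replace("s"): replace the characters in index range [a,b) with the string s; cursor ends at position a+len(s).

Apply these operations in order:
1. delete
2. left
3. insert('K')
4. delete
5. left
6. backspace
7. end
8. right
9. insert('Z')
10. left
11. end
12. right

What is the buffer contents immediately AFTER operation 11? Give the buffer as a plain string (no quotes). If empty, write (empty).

After op 1 (delete): buf='TGWBYX' cursor=0
After op 2 (left): buf='TGWBYX' cursor=0
After op 3 (insert('K')): buf='KTGWBYX' cursor=1
After op 4 (delete): buf='KGWBYX' cursor=1
After op 5 (left): buf='KGWBYX' cursor=0
After op 6 (backspace): buf='KGWBYX' cursor=0
After op 7 (end): buf='KGWBYX' cursor=6
After op 8 (right): buf='KGWBYX' cursor=6
After op 9 (insert('Z')): buf='KGWBYXZ' cursor=7
After op 10 (left): buf='KGWBYXZ' cursor=6
After op 11 (end): buf='KGWBYXZ' cursor=7

Answer: KGWBYXZ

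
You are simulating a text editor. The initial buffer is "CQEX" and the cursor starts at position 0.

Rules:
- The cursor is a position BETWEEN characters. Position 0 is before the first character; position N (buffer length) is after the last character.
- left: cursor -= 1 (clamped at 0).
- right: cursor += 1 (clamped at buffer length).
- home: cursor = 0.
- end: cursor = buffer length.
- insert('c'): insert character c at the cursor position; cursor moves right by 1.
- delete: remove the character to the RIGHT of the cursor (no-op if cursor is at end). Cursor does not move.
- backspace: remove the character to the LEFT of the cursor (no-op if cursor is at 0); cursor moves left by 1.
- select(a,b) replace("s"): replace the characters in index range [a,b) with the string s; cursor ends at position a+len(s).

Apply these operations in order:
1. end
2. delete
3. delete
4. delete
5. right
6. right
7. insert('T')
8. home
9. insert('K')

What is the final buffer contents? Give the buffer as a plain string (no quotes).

After op 1 (end): buf='CQEX' cursor=4
After op 2 (delete): buf='CQEX' cursor=4
After op 3 (delete): buf='CQEX' cursor=4
After op 4 (delete): buf='CQEX' cursor=4
After op 5 (right): buf='CQEX' cursor=4
After op 6 (right): buf='CQEX' cursor=4
After op 7 (insert('T')): buf='CQEXT' cursor=5
After op 8 (home): buf='CQEXT' cursor=0
After op 9 (insert('K')): buf='KCQEXT' cursor=1

Answer: KCQEXT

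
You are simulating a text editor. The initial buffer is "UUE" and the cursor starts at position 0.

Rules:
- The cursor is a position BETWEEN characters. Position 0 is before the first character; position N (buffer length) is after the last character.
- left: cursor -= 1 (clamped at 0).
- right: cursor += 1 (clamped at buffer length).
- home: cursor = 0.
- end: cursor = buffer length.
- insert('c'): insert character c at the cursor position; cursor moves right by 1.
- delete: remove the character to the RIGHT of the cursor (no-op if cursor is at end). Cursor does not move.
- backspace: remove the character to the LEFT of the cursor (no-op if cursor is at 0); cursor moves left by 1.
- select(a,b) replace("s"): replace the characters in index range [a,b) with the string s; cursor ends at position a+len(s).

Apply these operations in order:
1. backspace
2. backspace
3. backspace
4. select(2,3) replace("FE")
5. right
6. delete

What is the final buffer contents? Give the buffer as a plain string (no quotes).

After op 1 (backspace): buf='UUE' cursor=0
After op 2 (backspace): buf='UUE' cursor=0
After op 3 (backspace): buf='UUE' cursor=0
After op 4 (select(2,3) replace("FE")): buf='UUFE' cursor=4
After op 5 (right): buf='UUFE' cursor=4
After op 6 (delete): buf='UUFE' cursor=4

Answer: UUFE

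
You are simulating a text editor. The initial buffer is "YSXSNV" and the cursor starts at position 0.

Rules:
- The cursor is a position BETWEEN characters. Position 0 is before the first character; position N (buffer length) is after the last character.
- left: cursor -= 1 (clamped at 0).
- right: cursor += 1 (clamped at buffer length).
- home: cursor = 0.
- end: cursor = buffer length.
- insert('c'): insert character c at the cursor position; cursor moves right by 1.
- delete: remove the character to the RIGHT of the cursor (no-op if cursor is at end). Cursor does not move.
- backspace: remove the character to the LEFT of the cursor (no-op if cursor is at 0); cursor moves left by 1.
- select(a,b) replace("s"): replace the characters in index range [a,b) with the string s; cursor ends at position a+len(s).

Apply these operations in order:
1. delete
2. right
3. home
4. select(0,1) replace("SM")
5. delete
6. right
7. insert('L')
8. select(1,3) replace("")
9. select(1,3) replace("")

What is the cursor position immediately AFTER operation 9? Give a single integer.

Answer: 1

Derivation:
After op 1 (delete): buf='SXSNV' cursor=0
After op 2 (right): buf='SXSNV' cursor=1
After op 3 (home): buf='SXSNV' cursor=0
After op 4 (select(0,1) replace("SM")): buf='SMXSNV' cursor=2
After op 5 (delete): buf='SMSNV' cursor=2
After op 6 (right): buf='SMSNV' cursor=3
After op 7 (insert('L')): buf='SMSLNV' cursor=4
After op 8 (select(1,3) replace("")): buf='SLNV' cursor=1
After op 9 (select(1,3) replace("")): buf='SV' cursor=1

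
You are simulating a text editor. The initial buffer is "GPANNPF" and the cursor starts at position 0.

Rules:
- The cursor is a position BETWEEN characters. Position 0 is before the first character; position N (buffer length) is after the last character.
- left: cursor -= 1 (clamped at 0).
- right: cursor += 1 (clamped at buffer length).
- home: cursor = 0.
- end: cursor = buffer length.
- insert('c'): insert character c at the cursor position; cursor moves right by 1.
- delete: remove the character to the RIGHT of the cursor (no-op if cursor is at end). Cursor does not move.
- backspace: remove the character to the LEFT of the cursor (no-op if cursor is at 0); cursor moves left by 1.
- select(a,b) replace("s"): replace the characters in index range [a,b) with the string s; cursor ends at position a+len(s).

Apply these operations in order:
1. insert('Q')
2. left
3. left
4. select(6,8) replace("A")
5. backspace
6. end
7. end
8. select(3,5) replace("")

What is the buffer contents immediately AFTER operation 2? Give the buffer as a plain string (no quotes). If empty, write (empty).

After op 1 (insert('Q')): buf='QGPANNPF' cursor=1
After op 2 (left): buf='QGPANNPF' cursor=0

Answer: QGPANNPF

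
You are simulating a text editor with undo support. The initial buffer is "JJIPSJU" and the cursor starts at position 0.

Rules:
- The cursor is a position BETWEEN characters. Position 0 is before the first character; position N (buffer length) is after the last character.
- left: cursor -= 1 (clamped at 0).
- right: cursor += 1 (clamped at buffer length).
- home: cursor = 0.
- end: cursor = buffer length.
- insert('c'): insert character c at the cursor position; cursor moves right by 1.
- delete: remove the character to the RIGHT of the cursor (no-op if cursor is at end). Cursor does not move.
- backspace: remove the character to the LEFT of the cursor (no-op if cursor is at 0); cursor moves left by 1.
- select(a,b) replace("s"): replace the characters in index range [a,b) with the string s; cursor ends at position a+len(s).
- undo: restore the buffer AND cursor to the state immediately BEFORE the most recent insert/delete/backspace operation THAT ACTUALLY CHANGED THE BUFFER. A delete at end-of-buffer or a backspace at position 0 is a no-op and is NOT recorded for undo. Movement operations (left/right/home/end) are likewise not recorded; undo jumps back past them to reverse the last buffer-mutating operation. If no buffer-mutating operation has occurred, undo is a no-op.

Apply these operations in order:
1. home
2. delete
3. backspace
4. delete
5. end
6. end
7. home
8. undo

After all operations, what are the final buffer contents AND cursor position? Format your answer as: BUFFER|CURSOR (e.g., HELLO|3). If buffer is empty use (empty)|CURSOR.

After op 1 (home): buf='JJIPSJU' cursor=0
After op 2 (delete): buf='JIPSJU' cursor=0
After op 3 (backspace): buf='JIPSJU' cursor=0
After op 4 (delete): buf='IPSJU' cursor=0
After op 5 (end): buf='IPSJU' cursor=5
After op 6 (end): buf='IPSJU' cursor=5
After op 7 (home): buf='IPSJU' cursor=0
After op 8 (undo): buf='JIPSJU' cursor=0

Answer: JIPSJU|0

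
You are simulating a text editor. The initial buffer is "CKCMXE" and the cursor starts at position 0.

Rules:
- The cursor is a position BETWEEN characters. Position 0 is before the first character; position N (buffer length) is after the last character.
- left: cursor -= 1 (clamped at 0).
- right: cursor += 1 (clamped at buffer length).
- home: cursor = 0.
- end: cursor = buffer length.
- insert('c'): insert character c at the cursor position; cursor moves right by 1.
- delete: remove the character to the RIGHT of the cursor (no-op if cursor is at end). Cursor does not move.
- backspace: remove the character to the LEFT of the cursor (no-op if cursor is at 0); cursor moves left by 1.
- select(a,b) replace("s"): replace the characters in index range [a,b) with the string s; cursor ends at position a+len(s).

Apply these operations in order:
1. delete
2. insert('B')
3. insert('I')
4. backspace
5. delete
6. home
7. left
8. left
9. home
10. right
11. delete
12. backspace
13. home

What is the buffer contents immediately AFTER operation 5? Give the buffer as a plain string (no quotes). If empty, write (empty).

After op 1 (delete): buf='KCMXE' cursor=0
After op 2 (insert('B')): buf='BKCMXE' cursor=1
After op 3 (insert('I')): buf='BIKCMXE' cursor=2
After op 4 (backspace): buf='BKCMXE' cursor=1
After op 5 (delete): buf='BCMXE' cursor=1

Answer: BCMXE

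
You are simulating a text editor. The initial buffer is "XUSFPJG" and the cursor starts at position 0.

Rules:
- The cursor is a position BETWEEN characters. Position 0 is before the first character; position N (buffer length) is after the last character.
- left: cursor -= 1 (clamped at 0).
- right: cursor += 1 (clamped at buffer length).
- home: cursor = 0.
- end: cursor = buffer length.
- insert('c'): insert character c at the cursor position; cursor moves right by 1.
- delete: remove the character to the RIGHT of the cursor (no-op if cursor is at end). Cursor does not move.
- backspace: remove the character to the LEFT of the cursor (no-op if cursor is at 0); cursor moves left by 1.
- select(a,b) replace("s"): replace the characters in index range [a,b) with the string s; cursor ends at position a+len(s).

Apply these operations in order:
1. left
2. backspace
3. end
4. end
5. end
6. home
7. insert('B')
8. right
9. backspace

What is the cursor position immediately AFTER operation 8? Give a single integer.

Answer: 2

Derivation:
After op 1 (left): buf='XUSFPJG' cursor=0
After op 2 (backspace): buf='XUSFPJG' cursor=0
After op 3 (end): buf='XUSFPJG' cursor=7
After op 4 (end): buf='XUSFPJG' cursor=7
After op 5 (end): buf='XUSFPJG' cursor=7
After op 6 (home): buf='XUSFPJG' cursor=0
After op 7 (insert('B')): buf='BXUSFPJG' cursor=1
After op 8 (right): buf='BXUSFPJG' cursor=2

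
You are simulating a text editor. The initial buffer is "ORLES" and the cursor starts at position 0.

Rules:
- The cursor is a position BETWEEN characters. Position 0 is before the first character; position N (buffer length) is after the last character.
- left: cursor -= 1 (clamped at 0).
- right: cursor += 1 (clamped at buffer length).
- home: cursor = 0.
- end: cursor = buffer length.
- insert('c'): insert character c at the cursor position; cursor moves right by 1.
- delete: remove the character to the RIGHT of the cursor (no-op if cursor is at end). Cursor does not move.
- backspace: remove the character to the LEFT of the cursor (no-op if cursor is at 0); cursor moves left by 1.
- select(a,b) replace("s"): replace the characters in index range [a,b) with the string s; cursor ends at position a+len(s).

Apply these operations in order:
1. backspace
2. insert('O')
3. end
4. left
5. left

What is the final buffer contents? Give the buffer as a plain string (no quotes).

After op 1 (backspace): buf='ORLES' cursor=0
After op 2 (insert('O')): buf='OORLES' cursor=1
After op 3 (end): buf='OORLES' cursor=6
After op 4 (left): buf='OORLES' cursor=5
After op 5 (left): buf='OORLES' cursor=4

Answer: OORLES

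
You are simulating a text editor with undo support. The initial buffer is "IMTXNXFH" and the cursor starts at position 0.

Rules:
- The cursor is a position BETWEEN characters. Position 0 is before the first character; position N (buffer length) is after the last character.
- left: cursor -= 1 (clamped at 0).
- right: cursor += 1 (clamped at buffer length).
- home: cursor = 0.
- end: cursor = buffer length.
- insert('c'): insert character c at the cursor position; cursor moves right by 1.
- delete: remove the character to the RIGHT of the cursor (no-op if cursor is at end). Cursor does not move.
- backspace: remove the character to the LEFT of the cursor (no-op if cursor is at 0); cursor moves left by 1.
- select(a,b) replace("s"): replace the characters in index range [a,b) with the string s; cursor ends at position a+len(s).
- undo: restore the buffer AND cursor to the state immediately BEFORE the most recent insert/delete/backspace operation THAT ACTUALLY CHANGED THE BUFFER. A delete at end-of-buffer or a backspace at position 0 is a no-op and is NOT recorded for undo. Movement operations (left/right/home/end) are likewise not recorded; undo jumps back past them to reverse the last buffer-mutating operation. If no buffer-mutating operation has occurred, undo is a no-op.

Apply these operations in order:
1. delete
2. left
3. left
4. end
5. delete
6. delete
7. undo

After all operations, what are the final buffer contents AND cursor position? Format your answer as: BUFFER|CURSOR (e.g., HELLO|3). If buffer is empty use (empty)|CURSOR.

After op 1 (delete): buf='MTXNXFH' cursor=0
After op 2 (left): buf='MTXNXFH' cursor=0
After op 3 (left): buf='MTXNXFH' cursor=0
After op 4 (end): buf='MTXNXFH' cursor=7
After op 5 (delete): buf='MTXNXFH' cursor=7
After op 6 (delete): buf='MTXNXFH' cursor=7
After op 7 (undo): buf='IMTXNXFH' cursor=0

Answer: IMTXNXFH|0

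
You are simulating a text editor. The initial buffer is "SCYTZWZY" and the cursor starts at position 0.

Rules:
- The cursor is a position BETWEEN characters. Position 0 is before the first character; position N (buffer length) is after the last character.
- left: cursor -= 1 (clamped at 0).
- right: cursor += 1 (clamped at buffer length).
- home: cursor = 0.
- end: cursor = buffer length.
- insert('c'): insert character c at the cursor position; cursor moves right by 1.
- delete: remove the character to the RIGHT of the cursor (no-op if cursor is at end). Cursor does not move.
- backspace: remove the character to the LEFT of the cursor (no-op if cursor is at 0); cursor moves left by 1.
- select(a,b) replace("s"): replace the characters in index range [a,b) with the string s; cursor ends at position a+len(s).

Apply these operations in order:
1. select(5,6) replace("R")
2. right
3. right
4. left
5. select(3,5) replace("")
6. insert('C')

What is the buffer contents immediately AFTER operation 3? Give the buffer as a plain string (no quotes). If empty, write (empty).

After op 1 (select(5,6) replace("R")): buf='SCYTZRZY' cursor=6
After op 2 (right): buf='SCYTZRZY' cursor=7
After op 3 (right): buf='SCYTZRZY' cursor=8

Answer: SCYTZRZY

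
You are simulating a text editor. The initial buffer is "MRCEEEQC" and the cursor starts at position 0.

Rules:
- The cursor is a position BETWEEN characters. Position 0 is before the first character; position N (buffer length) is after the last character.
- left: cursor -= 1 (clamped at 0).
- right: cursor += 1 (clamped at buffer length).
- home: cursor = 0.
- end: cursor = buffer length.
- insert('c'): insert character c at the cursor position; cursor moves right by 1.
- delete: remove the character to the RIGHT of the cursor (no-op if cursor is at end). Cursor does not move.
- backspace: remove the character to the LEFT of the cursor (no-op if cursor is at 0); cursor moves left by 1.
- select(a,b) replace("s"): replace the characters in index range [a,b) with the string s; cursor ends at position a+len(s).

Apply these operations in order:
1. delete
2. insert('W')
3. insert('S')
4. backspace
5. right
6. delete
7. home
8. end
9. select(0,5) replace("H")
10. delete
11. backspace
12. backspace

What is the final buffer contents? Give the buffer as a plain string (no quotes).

Answer: C

Derivation:
After op 1 (delete): buf='RCEEEQC' cursor=0
After op 2 (insert('W')): buf='WRCEEEQC' cursor=1
After op 3 (insert('S')): buf='WSRCEEEQC' cursor=2
After op 4 (backspace): buf='WRCEEEQC' cursor=1
After op 5 (right): buf='WRCEEEQC' cursor=2
After op 6 (delete): buf='WREEEQC' cursor=2
After op 7 (home): buf='WREEEQC' cursor=0
After op 8 (end): buf='WREEEQC' cursor=7
After op 9 (select(0,5) replace("H")): buf='HQC' cursor=1
After op 10 (delete): buf='HC' cursor=1
After op 11 (backspace): buf='C' cursor=0
After op 12 (backspace): buf='C' cursor=0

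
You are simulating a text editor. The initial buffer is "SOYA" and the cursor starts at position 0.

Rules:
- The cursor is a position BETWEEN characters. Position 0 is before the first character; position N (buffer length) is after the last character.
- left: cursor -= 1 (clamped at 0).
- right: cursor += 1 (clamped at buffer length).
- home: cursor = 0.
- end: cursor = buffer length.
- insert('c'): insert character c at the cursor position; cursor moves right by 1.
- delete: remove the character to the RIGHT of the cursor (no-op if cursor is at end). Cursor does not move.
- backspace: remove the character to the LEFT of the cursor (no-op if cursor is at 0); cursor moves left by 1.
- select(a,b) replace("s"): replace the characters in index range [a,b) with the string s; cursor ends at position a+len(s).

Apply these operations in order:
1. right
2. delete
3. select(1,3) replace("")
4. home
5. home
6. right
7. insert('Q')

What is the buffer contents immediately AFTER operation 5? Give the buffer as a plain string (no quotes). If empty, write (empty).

After op 1 (right): buf='SOYA' cursor=1
After op 2 (delete): buf='SYA' cursor=1
After op 3 (select(1,3) replace("")): buf='S' cursor=1
After op 4 (home): buf='S' cursor=0
After op 5 (home): buf='S' cursor=0

Answer: S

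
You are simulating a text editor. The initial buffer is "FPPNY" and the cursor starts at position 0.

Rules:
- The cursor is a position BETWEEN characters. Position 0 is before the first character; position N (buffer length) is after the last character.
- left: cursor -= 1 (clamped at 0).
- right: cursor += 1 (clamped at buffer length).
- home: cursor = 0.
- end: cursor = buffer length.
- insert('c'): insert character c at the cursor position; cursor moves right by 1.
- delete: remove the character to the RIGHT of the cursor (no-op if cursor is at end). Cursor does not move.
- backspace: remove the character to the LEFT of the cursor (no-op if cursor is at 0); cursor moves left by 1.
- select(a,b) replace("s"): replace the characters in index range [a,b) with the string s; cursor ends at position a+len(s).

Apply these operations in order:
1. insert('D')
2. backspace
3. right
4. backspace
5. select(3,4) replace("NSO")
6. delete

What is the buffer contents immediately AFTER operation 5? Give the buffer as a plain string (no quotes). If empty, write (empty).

Answer: PPNNSO

Derivation:
After op 1 (insert('D')): buf='DFPPNY' cursor=1
After op 2 (backspace): buf='FPPNY' cursor=0
After op 3 (right): buf='FPPNY' cursor=1
After op 4 (backspace): buf='PPNY' cursor=0
After op 5 (select(3,4) replace("NSO")): buf='PPNNSO' cursor=6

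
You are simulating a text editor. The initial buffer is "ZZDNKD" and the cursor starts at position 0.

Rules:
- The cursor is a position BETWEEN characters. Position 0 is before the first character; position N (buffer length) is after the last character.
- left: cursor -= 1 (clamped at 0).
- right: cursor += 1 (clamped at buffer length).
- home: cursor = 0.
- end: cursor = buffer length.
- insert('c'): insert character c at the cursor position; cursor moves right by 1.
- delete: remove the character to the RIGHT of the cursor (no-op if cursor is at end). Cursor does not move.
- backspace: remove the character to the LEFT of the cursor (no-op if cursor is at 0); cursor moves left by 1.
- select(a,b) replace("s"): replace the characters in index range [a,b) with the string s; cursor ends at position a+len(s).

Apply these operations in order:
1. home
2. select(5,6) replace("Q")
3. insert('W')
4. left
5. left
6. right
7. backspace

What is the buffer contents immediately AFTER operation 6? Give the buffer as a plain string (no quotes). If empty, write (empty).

After op 1 (home): buf='ZZDNKD' cursor=0
After op 2 (select(5,6) replace("Q")): buf='ZZDNKQ' cursor=6
After op 3 (insert('W')): buf='ZZDNKQW' cursor=7
After op 4 (left): buf='ZZDNKQW' cursor=6
After op 5 (left): buf='ZZDNKQW' cursor=5
After op 6 (right): buf='ZZDNKQW' cursor=6

Answer: ZZDNKQW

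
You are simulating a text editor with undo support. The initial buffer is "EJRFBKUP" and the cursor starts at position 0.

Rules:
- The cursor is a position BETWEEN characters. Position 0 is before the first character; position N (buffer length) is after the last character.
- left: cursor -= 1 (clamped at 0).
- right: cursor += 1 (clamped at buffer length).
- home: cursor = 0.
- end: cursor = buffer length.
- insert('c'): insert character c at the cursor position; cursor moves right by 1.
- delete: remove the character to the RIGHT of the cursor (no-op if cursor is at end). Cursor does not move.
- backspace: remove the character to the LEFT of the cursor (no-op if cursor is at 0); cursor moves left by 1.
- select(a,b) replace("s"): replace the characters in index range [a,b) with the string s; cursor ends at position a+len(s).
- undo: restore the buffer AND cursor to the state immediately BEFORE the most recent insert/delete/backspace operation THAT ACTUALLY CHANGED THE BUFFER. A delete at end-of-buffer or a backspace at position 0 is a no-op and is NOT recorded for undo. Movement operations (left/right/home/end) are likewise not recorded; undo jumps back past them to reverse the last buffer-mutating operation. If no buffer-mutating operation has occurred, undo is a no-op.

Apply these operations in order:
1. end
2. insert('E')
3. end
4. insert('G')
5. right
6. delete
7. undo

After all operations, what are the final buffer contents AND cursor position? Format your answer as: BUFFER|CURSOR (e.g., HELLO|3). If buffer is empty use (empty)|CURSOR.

Answer: EJRFBKUPE|9

Derivation:
After op 1 (end): buf='EJRFBKUP' cursor=8
After op 2 (insert('E')): buf='EJRFBKUPE' cursor=9
After op 3 (end): buf='EJRFBKUPE' cursor=9
After op 4 (insert('G')): buf='EJRFBKUPEG' cursor=10
After op 5 (right): buf='EJRFBKUPEG' cursor=10
After op 6 (delete): buf='EJRFBKUPEG' cursor=10
After op 7 (undo): buf='EJRFBKUPE' cursor=9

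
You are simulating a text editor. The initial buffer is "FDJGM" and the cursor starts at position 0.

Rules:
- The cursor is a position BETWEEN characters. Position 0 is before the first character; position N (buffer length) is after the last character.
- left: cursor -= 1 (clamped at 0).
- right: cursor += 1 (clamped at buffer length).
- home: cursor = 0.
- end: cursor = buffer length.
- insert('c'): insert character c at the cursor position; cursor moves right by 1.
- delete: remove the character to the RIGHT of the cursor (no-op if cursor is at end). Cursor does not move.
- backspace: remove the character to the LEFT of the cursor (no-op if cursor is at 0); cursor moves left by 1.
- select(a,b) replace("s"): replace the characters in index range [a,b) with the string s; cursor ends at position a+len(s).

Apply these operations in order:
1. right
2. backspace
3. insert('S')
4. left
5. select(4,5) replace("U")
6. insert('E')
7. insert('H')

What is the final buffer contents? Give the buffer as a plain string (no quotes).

After op 1 (right): buf='FDJGM' cursor=1
After op 2 (backspace): buf='DJGM' cursor=0
After op 3 (insert('S')): buf='SDJGM' cursor=1
After op 4 (left): buf='SDJGM' cursor=0
After op 5 (select(4,5) replace("U")): buf='SDJGU' cursor=5
After op 6 (insert('E')): buf='SDJGUE' cursor=6
After op 7 (insert('H')): buf='SDJGUEH' cursor=7

Answer: SDJGUEH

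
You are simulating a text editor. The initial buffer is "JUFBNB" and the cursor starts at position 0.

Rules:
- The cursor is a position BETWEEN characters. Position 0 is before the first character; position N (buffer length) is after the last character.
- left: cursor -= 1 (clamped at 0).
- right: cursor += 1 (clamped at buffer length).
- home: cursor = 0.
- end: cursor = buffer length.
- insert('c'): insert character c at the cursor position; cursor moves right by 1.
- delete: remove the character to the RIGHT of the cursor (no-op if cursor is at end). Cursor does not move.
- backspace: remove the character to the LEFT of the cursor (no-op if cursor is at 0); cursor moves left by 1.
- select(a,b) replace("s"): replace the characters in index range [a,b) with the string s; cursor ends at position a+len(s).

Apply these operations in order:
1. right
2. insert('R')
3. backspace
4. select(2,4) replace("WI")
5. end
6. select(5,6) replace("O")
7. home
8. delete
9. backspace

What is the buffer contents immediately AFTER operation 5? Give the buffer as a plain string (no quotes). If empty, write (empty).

After op 1 (right): buf='JUFBNB' cursor=1
After op 2 (insert('R')): buf='JRUFBNB' cursor=2
After op 3 (backspace): buf='JUFBNB' cursor=1
After op 4 (select(2,4) replace("WI")): buf='JUWINB' cursor=4
After op 5 (end): buf='JUWINB' cursor=6

Answer: JUWINB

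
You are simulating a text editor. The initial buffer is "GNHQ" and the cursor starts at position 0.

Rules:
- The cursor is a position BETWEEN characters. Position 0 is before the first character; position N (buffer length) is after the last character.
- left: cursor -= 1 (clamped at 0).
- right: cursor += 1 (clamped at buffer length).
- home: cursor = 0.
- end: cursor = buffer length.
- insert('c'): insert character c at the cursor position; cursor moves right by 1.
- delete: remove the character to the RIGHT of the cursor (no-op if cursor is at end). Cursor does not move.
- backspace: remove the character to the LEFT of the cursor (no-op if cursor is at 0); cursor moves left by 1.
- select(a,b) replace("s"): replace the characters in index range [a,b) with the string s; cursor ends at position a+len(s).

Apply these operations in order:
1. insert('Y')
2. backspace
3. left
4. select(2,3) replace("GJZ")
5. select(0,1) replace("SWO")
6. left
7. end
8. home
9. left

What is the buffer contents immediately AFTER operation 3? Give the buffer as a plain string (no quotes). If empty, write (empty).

Answer: GNHQ

Derivation:
After op 1 (insert('Y')): buf='YGNHQ' cursor=1
After op 2 (backspace): buf='GNHQ' cursor=0
After op 3 (left): buf='GNHQ' cursor=0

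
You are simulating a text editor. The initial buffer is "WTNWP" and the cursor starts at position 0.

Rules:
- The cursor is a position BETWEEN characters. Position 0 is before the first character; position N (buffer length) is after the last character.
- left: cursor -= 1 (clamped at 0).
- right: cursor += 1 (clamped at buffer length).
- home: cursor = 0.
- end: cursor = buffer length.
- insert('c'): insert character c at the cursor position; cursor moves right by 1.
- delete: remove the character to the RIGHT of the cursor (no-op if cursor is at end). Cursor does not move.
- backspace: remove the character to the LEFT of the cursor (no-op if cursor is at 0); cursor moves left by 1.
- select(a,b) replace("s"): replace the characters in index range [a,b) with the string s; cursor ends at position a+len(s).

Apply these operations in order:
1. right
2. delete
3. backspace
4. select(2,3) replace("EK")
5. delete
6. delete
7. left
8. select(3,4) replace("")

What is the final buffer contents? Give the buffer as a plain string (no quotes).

After op 1 (right): buf='WTNWP' cursor=1
After op 2 (delete): buf='WNWP' cursor=1
After op 3 (backspace): buf='NWP' cursor=0
After op 4 (select(2,3) replace("EK")): buf='NWEK' cursor=4
After op 5 (delete): buf='NWEK' cursor=4
After op 6 (delete): buf='NWEK' cursor=4
After op 7 (left): buf='NWEK' cursor=3
After op 8 (select(3,4) replace("")): buf='NWE' cursor=3

Answer: NWE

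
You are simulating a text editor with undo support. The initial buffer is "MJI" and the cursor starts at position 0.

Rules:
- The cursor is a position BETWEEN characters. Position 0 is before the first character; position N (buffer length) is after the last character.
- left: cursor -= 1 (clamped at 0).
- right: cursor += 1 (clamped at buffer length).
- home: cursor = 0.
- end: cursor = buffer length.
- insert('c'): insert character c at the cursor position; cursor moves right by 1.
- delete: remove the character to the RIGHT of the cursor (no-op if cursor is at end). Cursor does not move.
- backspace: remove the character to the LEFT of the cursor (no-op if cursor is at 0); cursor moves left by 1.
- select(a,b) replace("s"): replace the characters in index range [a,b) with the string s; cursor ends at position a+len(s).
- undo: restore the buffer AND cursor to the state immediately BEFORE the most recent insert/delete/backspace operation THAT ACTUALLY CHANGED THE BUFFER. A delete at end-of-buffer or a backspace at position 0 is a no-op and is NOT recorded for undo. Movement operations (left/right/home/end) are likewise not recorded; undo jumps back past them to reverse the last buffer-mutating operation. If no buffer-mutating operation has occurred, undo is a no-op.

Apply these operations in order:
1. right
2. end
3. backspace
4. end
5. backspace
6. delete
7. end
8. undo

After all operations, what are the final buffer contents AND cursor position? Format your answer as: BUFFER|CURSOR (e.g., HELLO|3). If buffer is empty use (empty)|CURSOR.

Answer: MJ|2

Derivation:
After op 1 (right): buf='MJI' cursor=1
After op 2 (end): buf='MJI' cursor=3
After op 3 (backspace): buf='MJ' cursor=2
After op 4 (end): buf='MJ' cursor=2
After op 5 (backspace): buf='M' cursor=1
After op 6 (delete): buf='M' cursor=1
After op 7 (end): buf='M' cursor=1
After op 8 (undo): buf='MJ' cursor=2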